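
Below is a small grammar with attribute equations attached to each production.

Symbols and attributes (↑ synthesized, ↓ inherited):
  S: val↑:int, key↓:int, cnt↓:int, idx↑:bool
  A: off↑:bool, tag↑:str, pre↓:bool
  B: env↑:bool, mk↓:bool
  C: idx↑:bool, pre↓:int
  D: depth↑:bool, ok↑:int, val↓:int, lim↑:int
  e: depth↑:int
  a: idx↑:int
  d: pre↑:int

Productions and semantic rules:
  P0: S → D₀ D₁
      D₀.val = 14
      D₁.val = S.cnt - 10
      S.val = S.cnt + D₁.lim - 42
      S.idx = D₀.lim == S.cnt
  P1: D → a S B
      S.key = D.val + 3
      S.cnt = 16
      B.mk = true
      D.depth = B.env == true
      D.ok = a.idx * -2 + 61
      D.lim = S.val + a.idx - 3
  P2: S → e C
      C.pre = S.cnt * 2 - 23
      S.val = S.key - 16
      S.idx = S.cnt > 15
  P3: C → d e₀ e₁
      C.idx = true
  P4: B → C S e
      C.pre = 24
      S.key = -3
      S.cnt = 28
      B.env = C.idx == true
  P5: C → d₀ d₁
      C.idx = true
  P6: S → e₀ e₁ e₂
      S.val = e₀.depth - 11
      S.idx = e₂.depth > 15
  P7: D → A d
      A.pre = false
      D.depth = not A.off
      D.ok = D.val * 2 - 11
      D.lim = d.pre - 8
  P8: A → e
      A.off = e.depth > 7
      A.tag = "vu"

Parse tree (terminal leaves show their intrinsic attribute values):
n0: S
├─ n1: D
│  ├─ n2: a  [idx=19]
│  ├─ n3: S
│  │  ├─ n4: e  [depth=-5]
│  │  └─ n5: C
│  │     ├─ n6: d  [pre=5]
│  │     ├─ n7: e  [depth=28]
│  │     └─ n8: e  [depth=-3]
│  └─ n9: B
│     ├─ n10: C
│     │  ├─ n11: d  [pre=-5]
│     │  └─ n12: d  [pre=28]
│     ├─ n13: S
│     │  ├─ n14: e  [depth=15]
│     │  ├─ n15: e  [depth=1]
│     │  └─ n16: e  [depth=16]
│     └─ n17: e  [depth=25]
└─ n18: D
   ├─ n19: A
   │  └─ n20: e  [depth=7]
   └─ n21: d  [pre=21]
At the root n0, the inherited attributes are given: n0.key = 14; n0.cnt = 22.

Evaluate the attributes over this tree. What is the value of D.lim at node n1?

1. n0.key = 14  [given at root]
2. n0.cnt = 22  [given at root]
3. n1.val = 14  [14]
4. n2.idx = 19  [terminal]
5. n3.key = 17  [D.val + 3]
6. n3.cnt = 16  [16]
7. n4.depth = -5  [terminal]
8. n5.pre = 9  [S.cnt * 2 - 23]
9. n6.pre = 5  [terminal]
10. n7.depth = 28  [terminal]
11. n8.depth = -3  [terminal]
12. n5.idx = true  [true]
13. n3.val = 1  [S.key - 16]
14. n3.idx = true  [S.cnt > 15]
15. n9.mk = true  [true]
16. n10.pre = 24  [24]
17. n11.pre = -5  [terminal]
18. n12.pre = 28  [terminal]
19. n10.idx = true  [true]
20. n13.key = -3  [-3]
21. n13.cnt = 28  [28]
22. n14.depth = 15  [terminal]
23. n15.depth = 1  [terminal]
24. n16.depth = 16  [terminal]
25. n13.val = 4  [e₀.depth - 11]
26. n13.idx = true  [e₂.depth > 15]
27. n17.depth = 25  [terminal]
28. n9.env = true  [C.idx == true]
29. n1.depth = true  [B.env == true]
30. n1.ok = 23  [a.idx * -2 + 61]
31. n1.lim = 17  [S.val + a.idx - 3]
32. n18.val = 12  [S.cnt - 10]
33. n19.pre = false  [false]
34. n20.depth = 7  [terminal]
35. n19.off = false  [e.depth > 7]
36. n19.tag = "vu"  ["vu"]
37. n21.pre = 21  [terminal]
38. n18.depth = true  [not A.off]
39. n18.ok = 13  [D.val * 2 - 11]
40. n18.lim = 13  [d.pre - 8]
41. n0.val = -7  [S.cnt + D₁.lim - 42]
42. n0.idx = false  [D₀.lim == S.cnt]

17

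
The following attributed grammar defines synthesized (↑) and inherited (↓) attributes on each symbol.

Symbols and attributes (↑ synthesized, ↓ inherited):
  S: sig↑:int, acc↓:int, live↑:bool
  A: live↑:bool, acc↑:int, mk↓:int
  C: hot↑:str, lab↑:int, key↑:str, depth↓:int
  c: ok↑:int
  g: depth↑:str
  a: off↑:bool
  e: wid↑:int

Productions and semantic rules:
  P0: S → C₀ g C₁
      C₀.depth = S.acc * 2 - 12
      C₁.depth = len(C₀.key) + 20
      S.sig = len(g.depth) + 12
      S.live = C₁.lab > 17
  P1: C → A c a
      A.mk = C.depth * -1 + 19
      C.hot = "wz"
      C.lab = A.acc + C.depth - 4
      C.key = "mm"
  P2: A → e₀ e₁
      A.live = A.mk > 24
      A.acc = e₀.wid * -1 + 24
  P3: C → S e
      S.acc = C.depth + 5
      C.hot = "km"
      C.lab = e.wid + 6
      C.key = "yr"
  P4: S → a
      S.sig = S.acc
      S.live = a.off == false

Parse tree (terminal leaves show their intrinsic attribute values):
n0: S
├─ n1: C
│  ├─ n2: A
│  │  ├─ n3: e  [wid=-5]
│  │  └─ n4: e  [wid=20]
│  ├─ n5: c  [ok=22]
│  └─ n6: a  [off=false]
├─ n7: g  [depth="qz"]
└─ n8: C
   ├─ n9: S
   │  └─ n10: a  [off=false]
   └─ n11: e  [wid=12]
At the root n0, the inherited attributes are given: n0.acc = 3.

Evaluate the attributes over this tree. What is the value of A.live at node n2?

true

1. n0.acc = 3  [given at root]
2. n1.depth = -6  [S.acc * 2 - 12]
3. n2.mk = 25  [C.depth * -1 + 19]
4. n3.wid = -5  [terminal]
5. n4.wid = 20  [terminal]
6. n2.live = true  [A.mk > 24]
7. n2.acc = 29  [e₀.wid * -1 + 24]
8. n5.ok = 22  [terminal]
9. n6.off = false  [terminal]
10. n1.hot = "wz"  ["wz"]
11. n1.lab = 19  [A.acc + C.depth - 4]
12. n1.key = "mm"  ["mm"]
13. n7.depth = "qz"  [terminal]
14. n8.depth = 22  [len(C₀.key) + 20]
15. n9.acc = 27  [C.depth + 5]
16. n10.off = false  [terminal]
17. n9.sig = 27  [S.acc]
18. n9.live = true  [a.off == false]
19. n11.wid = 12  [terminal]
20. n8.hot = "km"  ["km"]
21. n8.lab = 18  [e.wid + 6]
22. n8.key = "yr"  ["yr"]
23. n0.sig = 14  [len(g.depth) + 12]
24. n0.live = true  [C₁.lab > 17]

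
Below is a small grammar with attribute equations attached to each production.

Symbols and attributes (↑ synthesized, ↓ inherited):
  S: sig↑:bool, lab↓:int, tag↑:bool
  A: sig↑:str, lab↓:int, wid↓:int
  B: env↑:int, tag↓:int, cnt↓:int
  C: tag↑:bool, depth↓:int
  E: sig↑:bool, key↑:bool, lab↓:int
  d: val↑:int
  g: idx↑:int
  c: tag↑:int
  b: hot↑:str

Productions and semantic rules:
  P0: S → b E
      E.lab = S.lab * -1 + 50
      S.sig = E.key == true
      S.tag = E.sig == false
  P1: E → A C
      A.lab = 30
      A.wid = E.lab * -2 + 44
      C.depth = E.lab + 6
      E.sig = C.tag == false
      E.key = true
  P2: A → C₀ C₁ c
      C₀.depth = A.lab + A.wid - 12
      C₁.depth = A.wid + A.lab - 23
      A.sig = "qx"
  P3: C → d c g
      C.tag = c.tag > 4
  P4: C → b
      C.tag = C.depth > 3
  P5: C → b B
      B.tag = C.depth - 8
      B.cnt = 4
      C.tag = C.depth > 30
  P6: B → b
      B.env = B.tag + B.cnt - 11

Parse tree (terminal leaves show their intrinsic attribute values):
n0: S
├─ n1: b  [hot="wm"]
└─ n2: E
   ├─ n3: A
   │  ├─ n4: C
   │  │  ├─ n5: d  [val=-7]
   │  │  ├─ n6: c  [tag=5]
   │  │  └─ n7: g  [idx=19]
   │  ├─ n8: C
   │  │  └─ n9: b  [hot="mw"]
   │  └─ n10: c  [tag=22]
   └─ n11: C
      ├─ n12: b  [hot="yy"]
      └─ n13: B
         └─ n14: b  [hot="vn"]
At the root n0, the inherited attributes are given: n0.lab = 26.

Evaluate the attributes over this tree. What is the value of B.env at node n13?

1. n0.lab = 26  [given at root]
2. n1.hot = "wm"  [terminal]
3. n2.lab = 24  [S.lab * -1 + 50]
4. n3.lab = 30  [30]
5. n3.wid = -4  [E.lab * -2 + 44]
6. n4.depth = 14  [A.lab + A.wid - 12]
7. n5.val = -7  [terminal]
8. n6.tag = 5  [terminal]
9. n7.idx = 19  [terminal]
10. n4.tag = true  [c.tag > 4]
11. n8.depth = 3  [A.wid + A.lab - 23]
12. n9.hot = "mw"  [terminal]
13. n8.tag = false  [C.depth > 3]
14. n10.tag = 22  [terminal]
15. n3.sig = "qx"  ["qx"]
16. n11.depth = 30  [E.lab + 6]
17. n12.hot = "yy"  [terminal]
18. n13.tag = 22  [C.depth - 8]
19. n13.cnt = 4  [4]
20. n14.hot = "vn"  [terminal]
21. n13.env = 15  [B.tag + B.cnt - 11]
22. n11.tag = false  [C.depth > 30]
23. n2.sig = true  [C.tag == false]
24. n2.key = true  [true]
25. n0.sig = true  [E.key == true]
26. n0.tag = false  [E.sig == false]

15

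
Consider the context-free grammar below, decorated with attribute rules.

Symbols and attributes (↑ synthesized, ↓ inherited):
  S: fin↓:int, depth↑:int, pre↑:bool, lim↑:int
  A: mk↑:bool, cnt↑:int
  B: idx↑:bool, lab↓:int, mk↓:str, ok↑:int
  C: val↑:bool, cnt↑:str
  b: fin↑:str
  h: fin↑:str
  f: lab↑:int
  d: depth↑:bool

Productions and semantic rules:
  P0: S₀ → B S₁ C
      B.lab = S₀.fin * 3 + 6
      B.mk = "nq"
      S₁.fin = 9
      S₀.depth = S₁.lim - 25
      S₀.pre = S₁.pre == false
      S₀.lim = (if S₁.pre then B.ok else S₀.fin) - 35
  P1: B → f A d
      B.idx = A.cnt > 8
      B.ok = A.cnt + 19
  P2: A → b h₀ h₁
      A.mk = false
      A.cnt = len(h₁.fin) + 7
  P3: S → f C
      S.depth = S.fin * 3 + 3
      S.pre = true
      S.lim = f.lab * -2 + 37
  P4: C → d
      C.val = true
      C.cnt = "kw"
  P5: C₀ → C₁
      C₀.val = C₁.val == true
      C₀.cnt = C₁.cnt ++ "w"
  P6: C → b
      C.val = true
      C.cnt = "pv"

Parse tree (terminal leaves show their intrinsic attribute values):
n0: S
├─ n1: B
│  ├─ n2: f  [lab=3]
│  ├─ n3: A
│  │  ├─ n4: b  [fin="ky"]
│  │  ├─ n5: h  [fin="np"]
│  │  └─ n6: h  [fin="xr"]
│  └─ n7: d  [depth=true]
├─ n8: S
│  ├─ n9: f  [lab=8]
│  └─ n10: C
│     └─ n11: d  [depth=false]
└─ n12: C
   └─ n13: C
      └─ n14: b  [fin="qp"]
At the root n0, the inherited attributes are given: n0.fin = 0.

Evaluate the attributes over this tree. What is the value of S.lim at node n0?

1. n0.fin = 0  [given at root]
2. n1.lab = 6  [S₀.fin * 3 + 6]
3. n1.mk = "nq"  ["nq"]
4. n2.lab = 3  [terminal]
5. n4.fin = "ky"  [terminal]
6. n5.fin = "np"  [terminal]
7. n6.fin = "xr"  [terminal]
8. n3.mk = false  [false]
9. n3.cnt = 9  [len(h₁.fin) + 7]
10. n7.depth = true  [terminal]
11. n1.idx = true  [A.cnt > 8]
12. n1.ok = 28  [A.cnt + 19]
13. n8.fin = 9  [9]
14. n9.lab = 8  [terminal]
15. n11.depth = false  [terminal]
16. n10.val = true  [true]
17. n10.cnt = "kw"  ["kw"]
18. n8.depth = 30  [S.fin * 3 + 3]
19. n8.pre = true  [true]
20. n8.lim = 21  [f.lab * -2 + 37]
21. n14.fin = "qp"  [terminal]
22. n13.val = true  [true]
23. n13.cnt = "pv"  ["pv"]
24. n12.val = true  [C₁.val == true]
25. n12.cnt = "pvw"  [C₁.cnt ++ "w"]
26. n0.depth = -4  [S₁.lim - 25]
27. n0.pre = false  [S₁.pre == false]
28. n0.lim = -7  [(if S₁.pre then B.ok else S₀.fin) - 35]

-7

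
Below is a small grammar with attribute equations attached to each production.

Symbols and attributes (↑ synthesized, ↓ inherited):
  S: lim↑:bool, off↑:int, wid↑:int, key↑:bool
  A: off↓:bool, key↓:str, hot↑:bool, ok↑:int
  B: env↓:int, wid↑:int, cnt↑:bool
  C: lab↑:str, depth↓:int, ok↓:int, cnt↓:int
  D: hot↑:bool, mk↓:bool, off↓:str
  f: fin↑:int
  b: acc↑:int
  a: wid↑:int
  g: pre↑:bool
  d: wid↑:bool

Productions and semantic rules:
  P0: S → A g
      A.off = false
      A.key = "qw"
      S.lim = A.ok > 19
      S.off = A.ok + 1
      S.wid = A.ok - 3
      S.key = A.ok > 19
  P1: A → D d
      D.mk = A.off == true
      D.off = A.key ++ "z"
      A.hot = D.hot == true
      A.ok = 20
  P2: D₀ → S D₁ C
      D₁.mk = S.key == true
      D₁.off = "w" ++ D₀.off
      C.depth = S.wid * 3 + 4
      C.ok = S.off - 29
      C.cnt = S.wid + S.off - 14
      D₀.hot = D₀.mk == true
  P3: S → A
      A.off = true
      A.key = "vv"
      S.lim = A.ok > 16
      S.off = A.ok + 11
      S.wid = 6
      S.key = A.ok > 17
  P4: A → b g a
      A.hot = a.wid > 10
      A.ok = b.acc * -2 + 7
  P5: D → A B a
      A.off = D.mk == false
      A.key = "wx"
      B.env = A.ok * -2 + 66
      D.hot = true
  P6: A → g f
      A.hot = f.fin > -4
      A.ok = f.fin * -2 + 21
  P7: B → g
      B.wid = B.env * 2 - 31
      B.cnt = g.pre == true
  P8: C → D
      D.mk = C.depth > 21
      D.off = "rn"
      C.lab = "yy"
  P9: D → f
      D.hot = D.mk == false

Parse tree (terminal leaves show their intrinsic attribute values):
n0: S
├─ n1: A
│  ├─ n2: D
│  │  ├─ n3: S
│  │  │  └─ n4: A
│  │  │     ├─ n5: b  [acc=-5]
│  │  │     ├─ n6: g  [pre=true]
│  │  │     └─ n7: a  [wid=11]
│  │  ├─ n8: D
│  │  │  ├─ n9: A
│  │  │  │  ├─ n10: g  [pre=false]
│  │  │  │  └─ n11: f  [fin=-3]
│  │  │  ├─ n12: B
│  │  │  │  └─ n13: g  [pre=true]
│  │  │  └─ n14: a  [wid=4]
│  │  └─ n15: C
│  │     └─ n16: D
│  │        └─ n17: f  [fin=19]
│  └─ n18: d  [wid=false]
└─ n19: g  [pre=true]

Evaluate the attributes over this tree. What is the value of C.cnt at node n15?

1. n1.off = false  [false]
2. n1.key = "qw"  ["qw"]
3. n2.mk = false  [A.off == true]
4. n2.off = "qwz"  [A.key ++ "z"]
5. n4.off = true  [true]
6. n4.key = "vv"  ["vv"]
7. n5.acc = -5  [terminal]
8. n6.pre = true  [terminal]
9. n7.wid = 11  [terminal]
10. n4.hot = true  [a.wid > 10]
11. n4.ok = 17  [b.acc * -2 + 7]
12. n3.lim = true  [A.ok > 16]
13. n3.off = 28  [A.ok + 11]
14. n3.wid = 6  [6]
15. n3.key = false  [A.ok > 17]
16. n8.mk = false  [S.key == true]
17. n8.off = "wqwz"  ["w" ++ D₀.off]
18. n9.off = true  [D.mk == false]
19. n9.key = "wx"  ["wx"]
20. n10.pre = false  [terminal]
21. n11.fin = -3  [terminal]
22. n9.hot = true  [f.fin > -4]
23. n9.ok = 27  [f.fin * -2 + 21]
24. n12.env = 12  [A.ok * -2 + 66]
25. n13.pre = true  [terminal]
26. n12.wid = -7  [B.env * 2 - 31]
27. n12.cnt = true  [g.pre == true]
28. n14.wid = 4  [terminal]
29. n8.hot = true  [true]
30. n15.depth = 22  [S.wid * 3 + 4]
31. n15.ok = -1  [S.off - 29]
32. n15.cnt = 20  [S.wid + S.off - 14]
33. n16.mk = true  [C.depth > 21]
34. n16.off = "rn"  ["rn"]
35. n17.fin = 19  [terminal]
36. n16.hot = false  [D.mk == false]
37. n15.lab = "yy"  ["yy"]
38. n2.hot = false  [D₀.mk == true]
39. n18.wid = false  [terminal]
40. n1.hot = false  [D.hot == true]
41. n1.ok = 20  [20]
42. n19.pre = true  [terminal]
43. n0.lim = true  [A.ok > 19]
44. n0.off = 21  [A.ok + 1]
45. n0.wid = 17  [A.ok - 3]
46. n0.key = true  [A.ok > 19]

20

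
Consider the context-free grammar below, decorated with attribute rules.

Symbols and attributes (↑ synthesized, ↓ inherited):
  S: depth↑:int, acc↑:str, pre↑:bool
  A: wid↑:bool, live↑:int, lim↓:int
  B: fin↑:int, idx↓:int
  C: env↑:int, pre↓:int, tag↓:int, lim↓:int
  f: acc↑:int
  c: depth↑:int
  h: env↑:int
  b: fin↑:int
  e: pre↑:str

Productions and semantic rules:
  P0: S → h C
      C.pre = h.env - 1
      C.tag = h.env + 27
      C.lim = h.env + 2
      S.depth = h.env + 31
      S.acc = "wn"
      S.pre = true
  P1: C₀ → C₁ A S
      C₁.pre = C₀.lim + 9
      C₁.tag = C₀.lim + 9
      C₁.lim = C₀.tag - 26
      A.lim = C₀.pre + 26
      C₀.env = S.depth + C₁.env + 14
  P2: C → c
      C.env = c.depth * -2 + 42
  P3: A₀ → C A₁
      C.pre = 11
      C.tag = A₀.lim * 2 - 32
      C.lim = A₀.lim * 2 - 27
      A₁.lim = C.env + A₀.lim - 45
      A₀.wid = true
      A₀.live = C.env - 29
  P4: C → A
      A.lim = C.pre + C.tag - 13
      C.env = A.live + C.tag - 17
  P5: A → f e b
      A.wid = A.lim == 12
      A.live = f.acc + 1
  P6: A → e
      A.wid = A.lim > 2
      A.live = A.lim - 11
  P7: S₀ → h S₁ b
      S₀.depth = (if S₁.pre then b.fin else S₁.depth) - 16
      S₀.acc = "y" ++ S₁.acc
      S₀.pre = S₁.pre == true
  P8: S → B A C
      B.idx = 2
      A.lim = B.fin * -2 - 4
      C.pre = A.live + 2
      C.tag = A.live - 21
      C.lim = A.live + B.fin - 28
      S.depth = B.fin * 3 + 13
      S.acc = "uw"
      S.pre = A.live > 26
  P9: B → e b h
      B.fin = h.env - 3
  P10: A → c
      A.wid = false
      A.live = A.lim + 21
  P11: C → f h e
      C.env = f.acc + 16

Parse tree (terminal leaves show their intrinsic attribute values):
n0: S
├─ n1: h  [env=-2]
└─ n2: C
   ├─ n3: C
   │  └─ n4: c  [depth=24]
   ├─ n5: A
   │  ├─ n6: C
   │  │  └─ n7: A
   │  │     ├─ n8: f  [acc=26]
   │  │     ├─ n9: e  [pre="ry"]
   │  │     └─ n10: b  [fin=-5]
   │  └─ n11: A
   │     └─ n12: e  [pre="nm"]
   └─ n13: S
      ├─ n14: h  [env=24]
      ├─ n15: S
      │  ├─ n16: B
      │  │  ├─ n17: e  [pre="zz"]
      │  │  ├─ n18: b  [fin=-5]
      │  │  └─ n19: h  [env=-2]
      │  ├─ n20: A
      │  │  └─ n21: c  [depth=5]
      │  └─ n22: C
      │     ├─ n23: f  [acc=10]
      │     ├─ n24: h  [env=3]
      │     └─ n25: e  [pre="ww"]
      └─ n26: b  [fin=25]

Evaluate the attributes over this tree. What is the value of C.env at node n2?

17

1. n1.env = -2  [terminal]
2. n2.pre = -3  [h.env - 1]
3. n2.tag = 25  [h.env + 27]
4. n2.lim = 0  [h.env + 2]
5. n3.pre = 9  [C₀.lim + 9]
6. n3.tag = 9  [C₀.lim + 9]
7. n3.lim = -1  [C₀.tag - 26]
8. n4.depth = 24  [terminal]
9. n3.env = -6  [c.depth * -2 + 42]
10. n5.lim = 23  [C₀.pre + 26]
11. n6.pre = 11  [11]
12. n6.tag = 14  [A₀.lim * 2 - 32]
13. n6.lim = 19  [A₀.lim * 2 - 27]
14. n7.lim = 12  [C.pre + C.tag - 13]
15. n8.acc = 26  [terminal]
16. n9.pre = "ry"  [terminal]
17. n10.fin = -5  [terminal]
18. n7.wid = true  [A.lim == 12]
19. n7.live = 27  [f.acc + 1]
20. n6.env = 24  [A.live + C.tag - 17]
21. n11.lim = 2  [C.env + A₀.lim - 45]
22. n12.pre = "nm"  [terminal]
23. n11.wid = false  [A.lim > 2]
24. n11.live = -9  [A.lim - 11]
25. n5.wid = true  [true]
26. n5.live = -5  [C.env - 29]
27. n14.env = 24  [terminal]
28. n16.idx = 2  [2]
29. n17.pre = "zz"  [terminal]
30. n18.fin = -5  [terminal]
31. n19.env = -2  [terminal]
32. n16.fin = -5  [h.env - 3]
33. n20.lim = 6  [B.fin * -2 - 4]
34. n21.depth = 5  [terminal]
35. n20.wid = false  [false]
36. n20.live = 27  [A.lim + 21]
37. n22.pre = 29  [A.live + 2]
38. n22.tag = 6  [A.live - 21]
39. n22.lim = -6  [A.live + B.fin - 28]
40. n23.acc = 10  [terminal]
41. n24.env = 3  [terminal]
42. n25.pre = "ww"  [terminal]
43. n22.env = 26  [f.acc + 16]
44. n15.depth = -2  [B.fin * 3 + 13]
45. n15.acc = "uw"  ["uw"]
46. n15.pre = true  [A.live > 26]
47. n26.fin = 25  [terminal]
48. n13.depth = 9  [(if S₁.pre then b.fin else S₁.depth) - 16]
49. n13.acc = "yuw"  ["y" ++ S₁.acc]
50. n13.pre = true  [S₁.pre == true]
51. n2.env = 17  [S.depth + C₁.env + 14]
52. n0.depth = 29  [h.env + 31]
53. n0.acc = "wn"  ["wn"]
54. n0.pre = true  [true]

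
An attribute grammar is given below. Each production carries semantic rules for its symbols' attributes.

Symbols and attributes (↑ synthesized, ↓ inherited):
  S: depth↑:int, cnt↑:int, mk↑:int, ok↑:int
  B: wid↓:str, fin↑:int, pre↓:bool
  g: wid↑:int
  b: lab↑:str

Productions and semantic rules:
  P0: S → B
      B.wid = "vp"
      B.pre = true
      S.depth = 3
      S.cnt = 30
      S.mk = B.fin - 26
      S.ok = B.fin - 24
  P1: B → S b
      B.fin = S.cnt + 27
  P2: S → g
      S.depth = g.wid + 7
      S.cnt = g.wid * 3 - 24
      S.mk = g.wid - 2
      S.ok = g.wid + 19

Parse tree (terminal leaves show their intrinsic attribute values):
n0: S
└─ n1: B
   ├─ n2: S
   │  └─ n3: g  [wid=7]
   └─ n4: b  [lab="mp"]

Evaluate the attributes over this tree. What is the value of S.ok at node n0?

0

1. n1.wid = "vp"  ["vp"]
2. n1.pre = true  [true]
3. n3.wid = 7  [terminal]
4. n2.depth = 14  [g.wid + 7]
5. n2.cnt = -3  [g.wid * 3 - 24]
6. n2.mk = 5  [g.wid - 2]
7. n2.ok = 26  [g.wid + 19]
8. n4.lab = "mp"  [terminal]
9. n1.fin = 24  [S.cnt + 27]
10. n0.depth = 3  [3]
11. n0.cnt = 30  [30]
12. n0.mk = -2  [B.fin - 26]
13. n0.ok = 0  [B.fin - 24]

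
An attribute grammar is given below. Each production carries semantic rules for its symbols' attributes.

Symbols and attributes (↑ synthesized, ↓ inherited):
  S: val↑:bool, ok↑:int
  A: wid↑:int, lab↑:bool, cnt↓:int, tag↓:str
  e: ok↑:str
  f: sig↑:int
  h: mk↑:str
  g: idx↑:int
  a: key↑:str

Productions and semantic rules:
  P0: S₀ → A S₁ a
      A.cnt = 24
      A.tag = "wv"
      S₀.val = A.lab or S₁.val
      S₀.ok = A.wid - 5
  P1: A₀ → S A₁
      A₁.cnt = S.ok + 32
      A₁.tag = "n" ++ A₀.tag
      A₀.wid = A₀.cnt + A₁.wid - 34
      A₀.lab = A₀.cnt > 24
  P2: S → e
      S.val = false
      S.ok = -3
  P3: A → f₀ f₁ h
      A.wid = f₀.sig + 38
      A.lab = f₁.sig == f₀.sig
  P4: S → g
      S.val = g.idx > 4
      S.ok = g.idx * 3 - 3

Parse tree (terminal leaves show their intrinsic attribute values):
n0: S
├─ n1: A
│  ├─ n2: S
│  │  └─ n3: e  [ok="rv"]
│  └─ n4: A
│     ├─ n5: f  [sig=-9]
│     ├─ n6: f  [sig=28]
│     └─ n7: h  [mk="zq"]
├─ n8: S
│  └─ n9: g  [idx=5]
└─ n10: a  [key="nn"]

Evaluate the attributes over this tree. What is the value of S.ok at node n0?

1. n1.cnt = 24  [24]
2. n1.tag = "wv"  ["wv"]
3. n3.ok = "rv"  [terminal]
4. n2.val = false  [false]
5. n2.ok = -3  [-3]
6. n4.cnt = 29  [S.ok + 32]
7. n4.tag = "nwv"  ["n" ++ A₀.tag]
8. n5.sig = -9  [terminal]
9. n6.sig = 28  [terminal]
10. n7.mk = "zq"  [terminal]
11. n4.wid = 29  [f₀.sig + 38]
12. n4.lab = false  [f₁.sig == f₀.sig]
13. n1.wid = 19  [A₀.cnt + A₁.wid - 34]
14. n1.lab = false  [A₀.cnt > 24]
15. n9.idx = 5  [terminal]
16. n8.val = true  [g.idx > 4]
17. n8.ok = 12  [g.idx * 3 - 3]
18. n10.key = "nn"  [terminal]
19. n0.val = true  [A.lab or S₁.val]
20. n0.ok = 14  [A.wid - 5]

14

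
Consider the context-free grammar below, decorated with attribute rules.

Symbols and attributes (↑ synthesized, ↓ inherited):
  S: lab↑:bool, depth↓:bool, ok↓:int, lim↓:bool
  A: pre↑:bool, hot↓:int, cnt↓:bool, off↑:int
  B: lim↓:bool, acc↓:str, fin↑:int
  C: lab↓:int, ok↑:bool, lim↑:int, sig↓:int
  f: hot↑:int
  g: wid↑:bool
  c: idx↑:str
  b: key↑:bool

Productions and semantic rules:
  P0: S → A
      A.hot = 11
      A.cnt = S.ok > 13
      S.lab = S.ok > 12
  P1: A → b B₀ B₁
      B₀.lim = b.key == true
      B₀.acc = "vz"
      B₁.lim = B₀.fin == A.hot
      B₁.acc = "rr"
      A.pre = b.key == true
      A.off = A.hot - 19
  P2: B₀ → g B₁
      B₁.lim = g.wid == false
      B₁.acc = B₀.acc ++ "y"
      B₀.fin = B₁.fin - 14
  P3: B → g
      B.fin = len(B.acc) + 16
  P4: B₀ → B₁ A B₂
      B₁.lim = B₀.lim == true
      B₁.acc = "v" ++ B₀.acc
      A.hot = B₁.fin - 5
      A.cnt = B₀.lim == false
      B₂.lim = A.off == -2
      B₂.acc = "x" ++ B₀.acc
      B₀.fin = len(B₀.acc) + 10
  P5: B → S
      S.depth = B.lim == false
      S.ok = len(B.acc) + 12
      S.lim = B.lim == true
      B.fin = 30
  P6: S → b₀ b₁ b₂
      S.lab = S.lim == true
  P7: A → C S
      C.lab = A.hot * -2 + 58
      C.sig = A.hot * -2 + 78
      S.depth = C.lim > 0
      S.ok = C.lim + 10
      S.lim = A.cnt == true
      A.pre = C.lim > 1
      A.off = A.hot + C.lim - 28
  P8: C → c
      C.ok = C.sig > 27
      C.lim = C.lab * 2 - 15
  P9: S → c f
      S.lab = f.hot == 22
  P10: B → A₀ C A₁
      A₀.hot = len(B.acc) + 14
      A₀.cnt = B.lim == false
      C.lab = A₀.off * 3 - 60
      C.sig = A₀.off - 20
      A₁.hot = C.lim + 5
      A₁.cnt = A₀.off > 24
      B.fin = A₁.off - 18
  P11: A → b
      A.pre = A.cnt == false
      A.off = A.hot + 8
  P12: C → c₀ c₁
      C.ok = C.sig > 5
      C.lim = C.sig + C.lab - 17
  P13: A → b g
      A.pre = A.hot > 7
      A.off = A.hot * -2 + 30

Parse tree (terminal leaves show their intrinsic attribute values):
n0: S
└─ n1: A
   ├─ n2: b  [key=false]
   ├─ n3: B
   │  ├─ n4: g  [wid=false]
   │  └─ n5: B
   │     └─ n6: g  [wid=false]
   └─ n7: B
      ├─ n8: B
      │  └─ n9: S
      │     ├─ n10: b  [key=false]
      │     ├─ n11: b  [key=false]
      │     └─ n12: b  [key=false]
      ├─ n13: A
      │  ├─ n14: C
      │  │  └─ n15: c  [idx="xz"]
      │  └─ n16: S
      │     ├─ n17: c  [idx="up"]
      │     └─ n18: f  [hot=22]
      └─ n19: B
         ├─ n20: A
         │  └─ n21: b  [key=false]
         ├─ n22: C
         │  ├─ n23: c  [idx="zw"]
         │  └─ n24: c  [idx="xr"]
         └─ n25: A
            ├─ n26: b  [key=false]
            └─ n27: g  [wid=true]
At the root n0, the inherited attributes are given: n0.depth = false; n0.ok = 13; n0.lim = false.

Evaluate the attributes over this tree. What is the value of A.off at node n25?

14

1. n0.depth = false  [given at root]
2. n0.ok = 13  [given at root]
3. n0.lim = false  [given at root]
4. n1.hot = 11  [11]
5. n1.cnt = false  [S.ok > 13]
6. n2.key = false  [terminal]
7. n3.lim = false  [b.key == true]
8. n3.acc = "vz"  ["vz"]
9. n4.wid = false  [terminal]
10. n5.lim = true  [g.wid == false]
11. n5.acc = "vzy"  [B₀.acc ++ "y"]
12. n6.wid = false  [terminal]
13. n5.fin = 19  [len(B.acc) + 16]
14. n3.fin = 5  [B₁.fin - 14]
15. n7.lim = false  [B₀.fin == A.hot]
16. n7.acc = "rr"  ["rr"]
17. n8.lim = false  [B₀.lim == true]
18. n8.acc = "vrr"  ["v" ++ B₀.acc]
19. n9.depth = true  [B.lim == false]
20. n9.ok = 15  [len(B.acc) + 12]
21. n9.lim = false  [B.lim == true]
22. n10.key = false  [terminal]
23. n11.key = false  [terminal]
24. n12.key = false  [terminal]
25. n9.lab = false  [S.lim == true]
26. n8.fin = 30  [30]
27. n13.hot = 25  [B₁.fin - 5]
28. n13.cnt = true  [B₀.lim == false]
29. n14.lab = 8  [A.hot * -2 + 58]
30. n14.sig = 28  [A.hot * -2 + 78]
31. n15.idx = "xz"  [terminal]
32. n14.ok = true  [C.sig > 27]
33. n14.lim = 1  [C.lab * 2 - 15]
34. n16.depth = true  [C.lim > 0]
35. n16.ok = 11  [C.lim + 10]
36. n16.lim = true  [A.cnt == true]
37. n17.idx = "up"  [terminal]
38. n18.hot = 22  [terminal]
39. n16.lab = true  [f.hot == 22]
40. n13.pre = false  [C.lim > 1]
41. n13.off = -2  [A.hot + C.lim - 28]
42. n19.lim = true  [A.off == -2]
43. n19.acc = "xrr"  ["x" ++ B₀.acc]
44. n20.hot = 17  [len(B.acc) + 14]
45. n20.cnt = false  [B.lim == false]
46. n21.key = false  [terminal]
47. n20.pre = true  [A.cnt == false]
48. n20.off = 25  [A.hot + 8]
49. n22.lab = 15  [A₀.off * 3 - 60]
50. n22.sig = 5  [A₀.off - 20]
51. n23.idx = "zw"  [terminal]
52. n24.idx = "xr"  [terminal]
53. n22.ok = false  [C.sig > 5]
54. n22.lim = 3  [C.sig + C.lab - 17]
55. n25.hot = 8  [C.lim + 5]
56. n25.cnt = true  [A₀.off > 24]
57. n26.key = false  [terminal]
58. n27.wid = true  [terminal]
59. n25.pre = true  [A.hot > 7]
60. n25.off = 14  [A.hot * -2 + 30]
61. n19.fin = -4  [A₁.off - 18]
62. n7.fin = 12  [len(B₀.acc) + 10]
63. n1.pre = false  [b.key == true]
64. n1.off = -8  [A.hot - 19]
65. n0.lab = true  [S.ok > 12]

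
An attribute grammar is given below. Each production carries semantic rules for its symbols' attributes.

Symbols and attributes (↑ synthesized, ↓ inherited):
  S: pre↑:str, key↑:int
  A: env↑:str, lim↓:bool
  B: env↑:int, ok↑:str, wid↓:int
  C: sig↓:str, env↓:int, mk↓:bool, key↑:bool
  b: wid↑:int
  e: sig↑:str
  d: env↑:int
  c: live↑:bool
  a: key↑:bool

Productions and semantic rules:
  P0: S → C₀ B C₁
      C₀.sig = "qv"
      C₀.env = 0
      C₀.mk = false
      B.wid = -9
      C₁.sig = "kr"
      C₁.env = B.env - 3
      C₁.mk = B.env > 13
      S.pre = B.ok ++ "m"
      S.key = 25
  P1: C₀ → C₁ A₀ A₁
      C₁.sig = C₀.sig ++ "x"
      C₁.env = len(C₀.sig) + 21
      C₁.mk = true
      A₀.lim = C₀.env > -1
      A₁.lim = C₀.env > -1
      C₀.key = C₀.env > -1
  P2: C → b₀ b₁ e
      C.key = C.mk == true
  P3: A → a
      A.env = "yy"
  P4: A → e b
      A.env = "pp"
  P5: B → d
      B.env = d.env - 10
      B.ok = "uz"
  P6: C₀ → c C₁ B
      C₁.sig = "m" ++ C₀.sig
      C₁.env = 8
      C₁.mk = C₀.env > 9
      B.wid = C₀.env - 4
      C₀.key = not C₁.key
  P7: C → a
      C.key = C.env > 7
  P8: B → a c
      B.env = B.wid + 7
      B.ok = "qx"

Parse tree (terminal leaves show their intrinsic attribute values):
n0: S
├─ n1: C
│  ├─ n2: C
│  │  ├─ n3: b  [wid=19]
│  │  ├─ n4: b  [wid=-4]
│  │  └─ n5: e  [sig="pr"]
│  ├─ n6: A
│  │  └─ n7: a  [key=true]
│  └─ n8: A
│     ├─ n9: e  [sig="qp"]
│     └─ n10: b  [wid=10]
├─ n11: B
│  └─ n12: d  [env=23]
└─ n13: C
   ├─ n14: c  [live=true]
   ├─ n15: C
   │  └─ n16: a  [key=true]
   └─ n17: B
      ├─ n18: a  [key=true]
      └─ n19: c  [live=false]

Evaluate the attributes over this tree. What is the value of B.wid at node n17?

6

1. n1.sig = "qv"  ["qv"]
2. n1.env = 0  [0]
3. n1.mk = false  [false]
4. n2.sig = "qvx"  [C₀.sig ++ "x"]
5. n2.env = 23  [len(C₀.sig) + 21]
6. n2.mk = true  [true]
7. n3.wid = 19  [terminal]
8. n4.wid = -4  [terminal]
9. n5.sig = "pr"  [terminal]
10. n2.key = true  [C.mk == true]
11. n6.lim = true  [C₀.env > -1]
12. n7.key = true  [terminal]
13. n6.env = "yy"  ["yy"]
14. n8.lim = true  [C₀.env > -1]
15. n9.sig = "qp"  [terminal]
16. n10.wid = 10  [terminal]
17. n8.env = "pp"  ["pp"]
18. n1.key = true  [C₀.env > -1]
19. n11.wid = -9  [-9]
20. n12.env = 23  [terminal]
21. n11.env = 13  [d.env - 10]
22. n11.ok = "uz"  ["uz"]
23. n13.sig = "kr"  ["kr"]
24. n13.env = 10  [B.env - 3]
25. n13.mk = false  [B.env > 13]
26. n14.live = true  [terminal]
27. n15.sig = "mkr"  ["m" ++ C₀.sig]
28. n15.env = 8  [8]
29. n15.mk = true  [C₀.env > 9]
30. n16.key = true  [terminal]
31. n15.key = true  [C.env > 7]
32. n17.wid = 6  [C₀.env - 4]
33. n18.key = true  [terminal]
34. n19.live = false  [terminal]
35. n17.env = 13  [B.wid + 7]
36. n17.ok = "qx"  ["qx"]
37. n13.key = false  [not C₁.key]
38. n0.pre = "uzm"  [B.ok ++ "m"]
39. n0.key = 25  [25]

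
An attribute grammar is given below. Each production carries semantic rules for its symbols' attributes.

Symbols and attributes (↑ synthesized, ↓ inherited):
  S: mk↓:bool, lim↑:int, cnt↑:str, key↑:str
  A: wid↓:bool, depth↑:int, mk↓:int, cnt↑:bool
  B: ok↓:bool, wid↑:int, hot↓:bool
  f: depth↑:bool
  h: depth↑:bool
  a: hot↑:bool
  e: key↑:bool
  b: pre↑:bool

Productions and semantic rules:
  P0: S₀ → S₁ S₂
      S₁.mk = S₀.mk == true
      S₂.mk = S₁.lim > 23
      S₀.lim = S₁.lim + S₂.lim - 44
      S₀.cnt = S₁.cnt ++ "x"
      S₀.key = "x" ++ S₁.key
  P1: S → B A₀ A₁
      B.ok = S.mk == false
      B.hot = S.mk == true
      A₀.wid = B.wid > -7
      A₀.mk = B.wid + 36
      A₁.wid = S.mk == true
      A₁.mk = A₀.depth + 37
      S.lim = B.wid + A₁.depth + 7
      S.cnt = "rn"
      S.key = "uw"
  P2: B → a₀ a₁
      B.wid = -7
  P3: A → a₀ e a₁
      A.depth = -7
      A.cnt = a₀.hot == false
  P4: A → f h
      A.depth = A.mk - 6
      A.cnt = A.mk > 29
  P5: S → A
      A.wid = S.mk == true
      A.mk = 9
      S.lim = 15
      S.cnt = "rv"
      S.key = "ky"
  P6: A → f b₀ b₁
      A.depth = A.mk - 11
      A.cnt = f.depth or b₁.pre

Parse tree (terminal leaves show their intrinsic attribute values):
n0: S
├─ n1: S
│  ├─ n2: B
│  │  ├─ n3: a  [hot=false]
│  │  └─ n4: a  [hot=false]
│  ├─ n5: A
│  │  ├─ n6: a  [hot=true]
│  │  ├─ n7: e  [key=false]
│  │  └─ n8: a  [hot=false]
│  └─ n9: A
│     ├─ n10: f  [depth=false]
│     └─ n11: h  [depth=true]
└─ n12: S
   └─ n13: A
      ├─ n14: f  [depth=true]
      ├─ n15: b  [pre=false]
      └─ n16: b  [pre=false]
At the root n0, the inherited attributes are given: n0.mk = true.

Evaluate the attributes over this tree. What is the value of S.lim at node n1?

24

1. n0.mk = true  [given at root]
2. n1.mk = true  [S₀.mk == true]
3. n2.ok = false  [S.mk == false]
4. n2.hot = true  [S.mk == true]
5. n3.hot = false  [terminal]
6. n4.hot = false  [terminal]
7. n2.wid = -7  [-7]
8. n5.wid = false  [B.wid > -7]
9. n5.mk = 29  [B.wid + 36]
10. n6.hot = true  [terminal]
11. n7.key = false  [terminal]
12. n8.hot = false  [terminal]
13. n5.depth = -7  [-7]
14. n5.cnt = false  [a₀.hot == false]
15. n9.wid = true  [S.mk == true]
16. n9.mk = 30  [A₀.depth + 37]
17. n10.depth = false  [terminal]
18. n11.depth = true  [terminal]
19. n9.depth = 24  [A.mk - 6]
20. n9.cnt = true  [A.mk > 29]
21. n1.lim = 24  [B.wid + A₁.depth + 7]
22. n1.cnt = "rn"  ["rn"]
23. n1.key = "uw"  ["uw"]
24. n12.mk = true  [S₁.lim > 23]
25. n13.wid = true  [S.mk == true]
26. n13.mk = 9  [9]
27. n14.depth = true  [terminal]
28. n15.pre = false  [terminal]
29. n16.pre = false  [terminal]
30. n13.depth = -2  [A.mk - 11]
31. n13.cnt = true  [f.depth or b₁.pre]
32. n12.lim = 15  [15]
33. n12.cnt = "rv"  ["rv"]
34. n12.key = "ky"  ["ky"]
35. n0.lim = -5  [S₁.lim + S₂.lim - 44]
36. n0.cnt = "rnx"  [S₁.cnt ++ "x"]
37. n0.key = "xuw"  ["x" ++ S₁.key]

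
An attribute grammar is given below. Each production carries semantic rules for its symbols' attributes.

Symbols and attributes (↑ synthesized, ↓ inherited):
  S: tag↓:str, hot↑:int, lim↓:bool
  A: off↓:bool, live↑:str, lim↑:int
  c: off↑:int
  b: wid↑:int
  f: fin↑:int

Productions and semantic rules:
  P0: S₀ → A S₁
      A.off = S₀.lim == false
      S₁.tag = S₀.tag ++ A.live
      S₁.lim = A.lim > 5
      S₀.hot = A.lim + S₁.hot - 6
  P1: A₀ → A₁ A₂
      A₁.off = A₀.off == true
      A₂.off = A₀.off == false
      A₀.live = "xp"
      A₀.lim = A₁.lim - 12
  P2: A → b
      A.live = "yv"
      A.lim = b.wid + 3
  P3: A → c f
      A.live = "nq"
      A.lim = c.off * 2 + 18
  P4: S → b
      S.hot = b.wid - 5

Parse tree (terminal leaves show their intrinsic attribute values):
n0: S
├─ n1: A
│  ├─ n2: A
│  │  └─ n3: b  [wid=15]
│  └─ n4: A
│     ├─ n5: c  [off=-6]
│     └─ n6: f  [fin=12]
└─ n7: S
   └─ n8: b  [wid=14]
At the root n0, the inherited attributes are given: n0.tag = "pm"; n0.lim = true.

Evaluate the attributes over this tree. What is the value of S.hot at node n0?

1. n0.tag = "pm"  [given at root]
2. n0.lim = true  [given at root]
3. n1.off = false  [S₀.lim == false]
4. n2.off = false  [A₀.off == true]
5. n3.wid = 15  [terminal]
6. n2.live = "yv"  ["yv"]
7. n2.lim = 18  [b.wid + 3]
8. n4.off = true  [A₀.off == false]
9. n5.off = -6  [terminal]
10. n6.fin = 12  [terminal]
11. n4.live = "nq"  ["nq"]
12. n4.lim = 6  [c.off * 2 + 18]
13. n1.live = "xp"  ["xp"]
14. n1.lim = 6  [A₁.lim - 12]
15. n7.tag = "pmxp"  [S₀.tag ++ A.live]
16. n7.lim = true  [A.lim > 5]
17. n8.wid = 14  [terminal]
18. n7.hot = 9  [b.wid - 5]
19. n0.hot = 9  [A.lim + S₁.hot - 6]

9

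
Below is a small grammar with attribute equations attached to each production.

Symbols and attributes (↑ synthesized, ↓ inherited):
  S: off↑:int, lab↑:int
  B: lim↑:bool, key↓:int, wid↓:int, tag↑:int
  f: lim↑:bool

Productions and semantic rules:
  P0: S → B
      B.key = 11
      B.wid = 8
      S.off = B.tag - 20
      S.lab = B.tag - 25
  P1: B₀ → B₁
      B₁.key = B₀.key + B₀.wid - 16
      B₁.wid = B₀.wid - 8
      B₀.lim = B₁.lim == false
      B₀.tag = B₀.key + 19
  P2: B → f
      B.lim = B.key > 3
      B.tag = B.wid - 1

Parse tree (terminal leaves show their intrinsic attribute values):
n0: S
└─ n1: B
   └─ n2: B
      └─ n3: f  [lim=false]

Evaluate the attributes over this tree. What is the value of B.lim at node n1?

1. n1.key = 11  [11]
2. n1.wid = 8  [8]
3. n2.key = 3  [B₀.key + B₀.wid - 16]
4. n2.wid = 0  [B₀.wid - 8]
5. n3.lim = false  [terminal]
6. n2.lim = false  [B.key > 3]
7. n2.tag = -1  [B.wid - 1]
8. n1.lim = true  [B₁.lim == false]
9. n1.tag = 30  [B₀.key + 19]
10. n0.off = 10  [B.tag - 20]
11. n0.lab = 5  [B.tag - 25]

true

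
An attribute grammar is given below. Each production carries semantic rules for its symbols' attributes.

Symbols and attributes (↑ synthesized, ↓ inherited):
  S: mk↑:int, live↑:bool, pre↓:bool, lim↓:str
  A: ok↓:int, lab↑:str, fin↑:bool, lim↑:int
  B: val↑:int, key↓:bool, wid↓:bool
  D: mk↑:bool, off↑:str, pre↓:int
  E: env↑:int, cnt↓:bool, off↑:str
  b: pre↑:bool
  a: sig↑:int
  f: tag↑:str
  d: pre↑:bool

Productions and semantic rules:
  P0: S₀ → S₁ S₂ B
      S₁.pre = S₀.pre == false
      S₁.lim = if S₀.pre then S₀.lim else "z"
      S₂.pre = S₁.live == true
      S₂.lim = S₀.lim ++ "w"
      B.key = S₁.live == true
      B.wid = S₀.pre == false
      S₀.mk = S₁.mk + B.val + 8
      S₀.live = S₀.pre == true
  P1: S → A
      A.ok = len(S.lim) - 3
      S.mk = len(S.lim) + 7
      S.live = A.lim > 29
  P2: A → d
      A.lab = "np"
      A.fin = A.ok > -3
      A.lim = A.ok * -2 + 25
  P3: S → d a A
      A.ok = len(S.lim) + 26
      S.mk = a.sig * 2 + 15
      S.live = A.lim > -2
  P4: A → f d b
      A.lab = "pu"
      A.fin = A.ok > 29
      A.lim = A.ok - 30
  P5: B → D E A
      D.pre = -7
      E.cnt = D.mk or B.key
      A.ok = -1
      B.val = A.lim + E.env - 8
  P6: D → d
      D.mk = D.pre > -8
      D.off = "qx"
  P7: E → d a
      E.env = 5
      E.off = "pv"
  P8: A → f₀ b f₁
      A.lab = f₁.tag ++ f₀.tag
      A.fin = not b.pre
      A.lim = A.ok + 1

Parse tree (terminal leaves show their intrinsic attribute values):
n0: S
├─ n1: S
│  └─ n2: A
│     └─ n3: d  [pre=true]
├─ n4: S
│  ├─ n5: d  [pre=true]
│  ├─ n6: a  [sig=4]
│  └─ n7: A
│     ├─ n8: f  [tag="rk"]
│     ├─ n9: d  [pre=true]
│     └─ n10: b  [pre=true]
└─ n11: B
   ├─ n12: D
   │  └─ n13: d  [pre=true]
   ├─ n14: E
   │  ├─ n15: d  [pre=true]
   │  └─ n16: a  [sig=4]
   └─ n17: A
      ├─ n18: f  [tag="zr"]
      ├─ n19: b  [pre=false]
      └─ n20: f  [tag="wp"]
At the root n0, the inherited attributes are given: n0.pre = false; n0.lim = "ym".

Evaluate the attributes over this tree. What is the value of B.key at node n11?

false

1. n0.pre = false  [given at root]
2. n0.lim = "ym"  [given at root]
3. n1.pre = true  [S₀.pre == false]
4. n1.lim = "z"  [if S₀.pre then S₀.lim else "z"]
5. n2.ok = -2  [len(S.lim) - 3]
6. n3.pre = true  [terminal]
7. n2.lab = "np"  ["np"]
8. n2.fin = true  [A.ok > -3]
9. n2.lim = 29  [A.ok * -2 + 25]
10. n1.mk = 8  [len(S.lim) + 7]
11. n1.live = false  [A.lim > 29]
12. n4.pre = false  [S₁.live == true]
13. n4.lim = "ymw"  [S₀.lim ++ "w"]
14. n5.pre = true  [terminal]
15. n6.sig = 4  [terminal]
16. n7.ok = 29  [len(S.lim) + 26]
17. n8.tag = "rk"  [terminal]
18. n9.pre = true  [terminal]
19. n10.pre = true  [terminal]
20. n7.lab = "pu"  ["pu"]
21. n7.fin = false  [A.ok > 29]
22. n7.lim = -1  [A.ok - 30]
23. n4.mk = 23  [a.sig * 2 + 15]
24. n4.live = true  [A.lim > -2]
25. n11.key = false  [S₁.live == true]
26. n11.wid = true  [S₀.pre == false]
27. n12.pre = -7  [-7]
28. n13.pre = true  [terminal]
29. n12.mk = true  [D.pre > -8]
30. n12.off = "qx"  ["qx"]
31. n14.cnt = true  [D.mk or B.key]
32. n15.pre = true  [terminal]
33. n16.sig = 4  [terminal]
34. n14.env = 5  [5]
35. n14.off = "pv"  ["pv"]
36. n17.ok = -1  [-1]
37. n18.tag = "zr"  [terminal]
38. n19.pre = false  [terminal]
39. n20.tag = "wp"  [terminal]
40. n17.lab = "wpzr"  [f₁.tag ++ f₀.tag]
41. n17.fin = true  [not b.pre]
42. n17.lim = 0  [A.ok + 1]
43. n11.val = -3  [A.lim + E.env - 8]
44. n0.mk = 13  [S₁.mk + B.val + 8]
45. n0.live = false  [S₀.pre == true]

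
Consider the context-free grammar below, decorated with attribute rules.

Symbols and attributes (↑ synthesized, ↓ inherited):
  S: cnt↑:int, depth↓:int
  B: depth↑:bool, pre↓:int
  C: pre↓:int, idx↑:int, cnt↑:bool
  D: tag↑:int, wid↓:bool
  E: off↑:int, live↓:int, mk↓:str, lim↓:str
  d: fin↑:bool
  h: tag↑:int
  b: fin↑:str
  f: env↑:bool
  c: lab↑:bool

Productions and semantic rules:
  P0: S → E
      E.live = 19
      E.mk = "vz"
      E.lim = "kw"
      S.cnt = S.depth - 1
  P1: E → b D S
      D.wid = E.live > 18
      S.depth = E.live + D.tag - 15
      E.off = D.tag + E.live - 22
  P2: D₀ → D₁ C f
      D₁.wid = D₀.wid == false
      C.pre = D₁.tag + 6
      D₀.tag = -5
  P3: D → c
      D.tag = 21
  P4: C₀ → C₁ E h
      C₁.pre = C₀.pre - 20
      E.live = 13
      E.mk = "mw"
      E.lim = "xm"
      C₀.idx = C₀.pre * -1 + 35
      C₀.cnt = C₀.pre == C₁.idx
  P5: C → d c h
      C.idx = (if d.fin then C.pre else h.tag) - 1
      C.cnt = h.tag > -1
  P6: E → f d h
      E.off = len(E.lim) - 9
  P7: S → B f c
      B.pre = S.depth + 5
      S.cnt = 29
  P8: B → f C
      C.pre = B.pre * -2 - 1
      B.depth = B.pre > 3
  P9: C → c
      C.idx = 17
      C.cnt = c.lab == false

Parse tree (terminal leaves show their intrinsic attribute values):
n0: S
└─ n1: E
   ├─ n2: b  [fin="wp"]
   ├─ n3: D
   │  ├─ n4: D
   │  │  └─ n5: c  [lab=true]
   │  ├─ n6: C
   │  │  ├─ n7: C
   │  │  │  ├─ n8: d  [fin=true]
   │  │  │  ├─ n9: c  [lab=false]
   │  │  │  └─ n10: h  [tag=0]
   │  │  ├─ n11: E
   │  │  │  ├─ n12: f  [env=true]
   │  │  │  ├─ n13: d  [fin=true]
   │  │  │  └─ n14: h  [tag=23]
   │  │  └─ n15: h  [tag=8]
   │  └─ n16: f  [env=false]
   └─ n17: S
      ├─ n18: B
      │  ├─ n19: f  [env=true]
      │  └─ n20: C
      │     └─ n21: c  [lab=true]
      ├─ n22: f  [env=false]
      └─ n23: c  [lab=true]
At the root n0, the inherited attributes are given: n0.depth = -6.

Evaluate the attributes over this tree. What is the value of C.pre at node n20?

-9

1. n0.depth = -6  [given at root]
2. n1.live = 19  [19]
3. n1.mk = "vz"  ["vz"]
4. n1.lim = "kw"  ["kw"]
5. n2.fin = "wp"  [terminal]
6. n3.wid = true  [E.live > 18]
7. n4.wid = false  [D₀.wid == false]
8. n5.lab = true  [terminal]
9. n4.tag = 21  [21]
10. n6.pre = 27  [D₁.tag + 6]
11. n7.pre = 7  [C₀.pre - 20]
12. n8.fin = true  [terminal]
13. n9.lab = false  [terminal]
14. n10.tag = 0  [terminal]
15. n7.idx = 6  [(if d.fin then C.pre else h.tag) - 1]
16. n7.cnt = true  [h.tag > -1]
17. n11.live = 13  [13]
18. n11.mk = "mw"  ["mw"]
19. n11.lim = "xm"  ["xm"]
20. n12.env = true  [terminal]
21. n13.fin = true  [terminal]
22. n14.tag = 23  [terminal]
23. n11.off = -7  [len(E.lim) - 9]
24. n15.tag = 8  [terminal]
25. n6.idx = 8  [C₀.pre * -1 + 35]
26. n6.cnt = false  [C₀.pre == C₁.idx]
27. n16.env = false  [terminal]
28. n3.tag = -5  [-5]
29. n17.depth = -1  [E.live + D.tag - 15]
30. n18.pre = 4  [S.depth + 5]
31. n19.env = true  [terminal]
32. n20.pre = -9  [B.pre * -2 - 1]
33. n21.lab = true  [terminal]
34. n20.idx = 17  [17]
35. n20.cnt = false  [c.lab == false]
36. n18.depth = true  [B.pre > 3]
37. n22.env = false  [terminal]
38. n23.lab = true  [terminal]
39. n17.cnt = 29  [29]
40. n1.off = -8  [D.tag + E.live - 22]
41. n0.cnt = -7  [S.depth - 1]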